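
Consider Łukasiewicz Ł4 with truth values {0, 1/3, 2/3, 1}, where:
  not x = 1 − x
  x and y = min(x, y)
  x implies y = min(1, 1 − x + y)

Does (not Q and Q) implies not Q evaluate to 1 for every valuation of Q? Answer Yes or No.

Yes

Q = 0 ↦ 1
Q = 1/3 ↦ 1
Q = 2/3 ↦ 1
Q = 1 ↦ 1
Every assignment gives a value ≥ 1.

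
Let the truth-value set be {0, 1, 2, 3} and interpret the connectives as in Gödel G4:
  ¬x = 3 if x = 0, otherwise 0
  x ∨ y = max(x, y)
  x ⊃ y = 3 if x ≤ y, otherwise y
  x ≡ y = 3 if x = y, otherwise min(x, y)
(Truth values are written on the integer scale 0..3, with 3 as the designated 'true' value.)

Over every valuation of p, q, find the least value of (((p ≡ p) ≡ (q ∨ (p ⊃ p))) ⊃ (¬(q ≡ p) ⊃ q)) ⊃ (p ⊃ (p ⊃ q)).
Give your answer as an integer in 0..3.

1

Take p = 2, q = 1:
p ≡ p = 2 ≡ 2 = 3
p ⊃ p = 2 ⊃ 2 = 3
q ∨ (p ⊃ p) = 1 ∨ 3 = 3
(p ≡ p) ≡ (q ∨ (p ⊃ p)) = 3 ≡ 3 = 3
q ≡ p = 1 ≡ 2 = 1
¬(q ≡ p) = ¬1 = 0
¬(q ≡ p) ⊃ q = 0 ⊃ 1 = 3
((p ≡ p) ≡ (q ∨ (p ⊃ p))) ⊃ (¬(q ≡ p) ⊃ q) = 3 ⊃ 3 = 3
p ⊃ q = 2 ⊃ 1 = 1
p ⊃ (p ⊃ q) = 2 ⊃ 1 = 1
(((p ≡ p) ≡ (q ∨ (p ⊃ p))) ⊃ (¬(q ≡ p) ⊃ q)) ⊃ (p ⊃ (p ⊃ q)) = 3 ⊃ 1 = 1
No assignment yields a value below 1, so this is the minimum.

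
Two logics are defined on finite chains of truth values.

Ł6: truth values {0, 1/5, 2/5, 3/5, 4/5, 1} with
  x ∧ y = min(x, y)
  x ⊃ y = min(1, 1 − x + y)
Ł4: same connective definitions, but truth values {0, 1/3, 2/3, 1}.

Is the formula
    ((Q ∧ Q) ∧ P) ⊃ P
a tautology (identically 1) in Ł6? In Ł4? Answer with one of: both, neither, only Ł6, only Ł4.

both

In Ł6: every assignment gives 1 — tautology.
In Ł4: every assignment gives 1 — tautology.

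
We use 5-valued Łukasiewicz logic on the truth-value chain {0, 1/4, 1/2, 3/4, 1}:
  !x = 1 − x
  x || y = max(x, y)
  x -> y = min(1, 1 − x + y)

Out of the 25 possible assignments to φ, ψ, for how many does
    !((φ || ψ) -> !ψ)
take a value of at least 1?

5

value 1: 5 assignments (counts)
value 3/4: 1 assignment
value 1/2: 5 assignments
value 1/4: 2 assignments
value 0: 12 assignments
So 5 of the 25 assignments meet the threshold.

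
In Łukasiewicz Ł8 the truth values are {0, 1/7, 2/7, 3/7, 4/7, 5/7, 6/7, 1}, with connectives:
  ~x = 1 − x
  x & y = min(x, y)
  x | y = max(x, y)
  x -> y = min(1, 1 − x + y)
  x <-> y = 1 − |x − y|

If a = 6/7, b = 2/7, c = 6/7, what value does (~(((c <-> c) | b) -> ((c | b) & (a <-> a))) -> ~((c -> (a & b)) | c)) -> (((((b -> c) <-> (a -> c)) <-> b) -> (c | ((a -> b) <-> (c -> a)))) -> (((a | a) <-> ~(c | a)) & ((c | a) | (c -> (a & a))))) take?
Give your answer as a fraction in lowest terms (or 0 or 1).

c <-> c = 6/7 <-> 6/7 = 1
(c <-> c) | b = 1 | 2/7 = 1
c | b = 6/7 | 2/7 = 6/7
a <-> a = 6/7 <-> 6/7 = 1
(c | b) & (a <-> a) = 6/7 & 1 = 6/7
((c <-> c) | b) -> ((c | b) & (a <-> a)) = 1 -> 6/7 = 6/7
~(((c <-> c) | b) -> ((c | b) & (a <-> a))) = ~6/7 = 1/7
a & b = 6/7 & 2/7 = 2/7
c -> (a & b) = 6/7 -> 2/7 = 3/7
(c -> (a & b)) | c = 3/7 | 6/7 = 6/7
~((c -> (a & b)) | c) = ~6/7 = 1/7
~(((c <-> c) | b) -> ((c | b) & (a <-> a))) -> ~((c -> (a & b)) | c) = 1/7 -> 1/7 = 1
b -> c = 2/7 -> 6/7 = 1
a -> c = 6/7 -> 6/7 = 1
(b -> c) <-> (a -> c) = 1 <-> 1 = 1
((b -> c) <-> (a -> c)) <-> b = 1 <-> 2/7 = 2/7
a -> b = 6/7 -> 2/7 = 3/7
c -> a = 6/7 -> 6/7 = 1
(a -> b) <-> (c -> a) = 3/7 <-> 1 = 3/7
c | ((a -> b) <-> (c -> a)) = 6/7 | 3/7 = 6/7
(((b -> c) <-> (a -> c)) <-> b) -> (c | ((a -> b) <-> (c -> a))) = 2/7 -> 6/7 = 1
a | a = 6/7 | 6/7 = 6/7
c | a = 6/7 | 6/7 = 6/7
~(c | a) = ~6/7 = 1/7
(a | a) <-> ~(c | a) = 6/7 <-> 1/7 = 2/7
c | a = 6/7 | 6/7 = 6/7
a & a = 6/7 & 6/7 = 6/7
c -> (a & a) = 6/7 -> 6/7 = 1
(c | a) | (c -> (a & a)) = 6/7 | 1 = 1
((a | a) <-> ~(c | a)) & ((c | a) | (c -> (a & a))) = 2/7 & 1 = 2/7
((((b -> c) <-> (a -> c)) <-> b) -> (c | ((a -> b) <-> (c -> a)))) -> (((a | a) <-> ~(c | a)) & ((c | a) | (c -> (a & a)))) = 1 -> 2/7 = 2/7
(~(((c <-> c) | b) -> ((c | b) & (a <-> a))) -> ~((c -> (a & b)) | c)) -> (((((b -> c) <-> (a -> c)) <-> b) -> (c | ((a -> b) <-> (c -> a)))) -> (((a | a) <-> ~(c | a)) & ((c | a) | (c -> (a & a))))) = 1 -> 2/7 = 2/7

2/7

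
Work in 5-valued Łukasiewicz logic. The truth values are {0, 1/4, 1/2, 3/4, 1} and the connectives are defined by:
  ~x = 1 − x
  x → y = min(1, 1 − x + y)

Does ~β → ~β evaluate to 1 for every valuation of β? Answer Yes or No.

Yes

β = 0 ↦ 1
β = 1/4 ↦ 1
β = 1/2 ↦ 1
β = 3/4 ↦ 1
β = 1 ↦ 1
Every assignment gives a value ≥ 1.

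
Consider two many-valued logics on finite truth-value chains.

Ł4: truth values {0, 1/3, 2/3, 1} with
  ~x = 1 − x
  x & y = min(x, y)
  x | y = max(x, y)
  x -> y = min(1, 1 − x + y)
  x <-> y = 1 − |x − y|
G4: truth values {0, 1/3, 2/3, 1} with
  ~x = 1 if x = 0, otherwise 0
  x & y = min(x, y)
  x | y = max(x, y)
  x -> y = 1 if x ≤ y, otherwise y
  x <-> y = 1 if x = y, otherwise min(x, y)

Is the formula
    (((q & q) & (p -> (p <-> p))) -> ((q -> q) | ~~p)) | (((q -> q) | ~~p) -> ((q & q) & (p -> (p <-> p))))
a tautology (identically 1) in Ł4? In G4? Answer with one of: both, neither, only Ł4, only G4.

In Ł4: every assignment gives 1 — tautology.
In G4: every assignment gives 1 — tautology.

both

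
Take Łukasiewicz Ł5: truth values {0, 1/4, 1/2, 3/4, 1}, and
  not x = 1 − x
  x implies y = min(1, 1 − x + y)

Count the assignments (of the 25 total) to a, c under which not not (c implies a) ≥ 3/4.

value 1: 15 assignments (counts)
value 3/4: 4 assignments (counts)
value 1/2: 3 assignments
value 1/4: 2 assignments
value 0: 1 assignment
So 19 of the 25 assignments meet the threshold.

19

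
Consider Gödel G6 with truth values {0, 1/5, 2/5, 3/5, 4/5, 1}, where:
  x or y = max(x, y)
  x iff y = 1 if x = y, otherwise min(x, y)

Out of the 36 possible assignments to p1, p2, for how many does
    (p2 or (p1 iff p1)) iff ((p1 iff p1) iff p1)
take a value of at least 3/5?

18

value 1: 6 assignments (counts)
value 4/5: 6 assignments (counts)
value 3/5: 6 assignments (counts)
value 2/5: 6 assignments
value 1/5: 6 assignments
value 0: 6 assignments
So 18 of the 36 assignments meet the threshold.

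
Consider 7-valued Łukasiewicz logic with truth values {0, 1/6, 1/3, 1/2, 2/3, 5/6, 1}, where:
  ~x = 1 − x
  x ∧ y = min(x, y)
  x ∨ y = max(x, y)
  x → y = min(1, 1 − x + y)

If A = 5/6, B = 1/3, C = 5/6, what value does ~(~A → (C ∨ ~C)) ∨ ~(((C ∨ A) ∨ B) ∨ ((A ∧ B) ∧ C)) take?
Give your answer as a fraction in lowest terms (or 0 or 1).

~A = ~5/6 = 1/6
~C = ~5/6 = 1/6
C ∨ ~C = 5/6 ∨ 1/6 = 5/6
~A → (C ∨ ~C) = 1/6 → 5/6 = 1
~(~A → (C ∨ ~C)) = ~1 = 0
C ∨ A = 5/6 ∨ 5/6 = 5/6
(C ∨ A) ∨ B = 5/6 ∨ 1/3 = 5/6
A ∧ B = 5/6 ∧ 1/3 = 1/3
(A ∧ B) ∧ C = 1/3 ∧ 5/6 = 1/3
((C ∨ A) ∨ B) ∨ ((A ∧ B) ∧ C) = 5/6 ∨ 1/3 = 5/6
~(((C ∨ A) ∨ B) ∨ ((A ∧ B) ∧ C)) = ~5/6 = 1/6
~(~A → (C ∨ ~C)) ∨ ~(((C ∨ A) ∨ B) ∨ ((A ∧ B) ∧ C)) = 0 ∨ 1/6 = 1/6

1/6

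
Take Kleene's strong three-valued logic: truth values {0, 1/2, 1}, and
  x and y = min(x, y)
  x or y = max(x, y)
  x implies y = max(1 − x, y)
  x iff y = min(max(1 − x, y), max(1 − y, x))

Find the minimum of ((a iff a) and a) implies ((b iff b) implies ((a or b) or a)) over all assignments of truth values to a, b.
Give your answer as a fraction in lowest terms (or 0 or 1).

Take a = 1/2, b = 0:
a iff a = 1/2 iff 1/2 = 1/2
(a iff a) and a = 1/2 and 1/2 = 1/2
b iff b = 0 iff 0 = 1
a or b = 1/2 or 0 = 1/2
(a or b) or a = 1/2 or 1/2 = 1/2
(b iff b) implies ((a or b) or a) = 1 implies 1/2 = 1/2
((a iff a) and a) implies ((b iff b) implies ((a or b) or a)) = 1/2 implies 1/2 = 1/2
No assignment yields a value below 1/2, so this is the minimum.

1/2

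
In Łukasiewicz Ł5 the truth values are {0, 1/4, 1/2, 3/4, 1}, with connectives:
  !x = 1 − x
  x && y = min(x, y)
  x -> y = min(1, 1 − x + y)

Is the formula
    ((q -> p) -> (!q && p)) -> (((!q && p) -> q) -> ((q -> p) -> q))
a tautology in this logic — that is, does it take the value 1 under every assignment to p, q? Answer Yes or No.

Yes

At p = 3/4, q = 1, for instance:
q -> p = 1 -> 3/4 = 3/4
!q = !1 = 0
!q && p = 0 && 3/4 = 0
(q -> p) -> (!q && p) = 3/4 -> 0 = 1/4
(!q && p) -> q = 0 -> 1 = 1
(q -> p) -> q = 3/4 -> 1 = 1
((!q && p) -> q) -> ((q -> p) -> q) = 1 -> 1 = 1
((q -> p) -> (!q && p)) -> (((!q && p) -> q) -> ((q -> p) -> q)) = 1/4 -> 1 = 1
and checking the remaining 24 assignments likewise gives ≥ 1 in every case.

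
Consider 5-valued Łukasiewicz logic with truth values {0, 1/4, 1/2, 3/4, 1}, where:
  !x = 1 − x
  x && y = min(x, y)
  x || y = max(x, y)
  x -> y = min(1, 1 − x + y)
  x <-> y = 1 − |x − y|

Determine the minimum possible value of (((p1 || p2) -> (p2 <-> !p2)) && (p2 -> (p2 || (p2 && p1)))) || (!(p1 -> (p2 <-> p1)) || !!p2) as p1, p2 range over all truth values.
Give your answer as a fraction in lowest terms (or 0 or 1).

Take p1 = 1/2, p2 = 0:
p1 || p2 = 1/2 || 0 = 1/2
!p2 = !0 = 1
p2 <-> !p2 = 0 <-> 1 = 0
(p1 || p2) -> (p2 <-> !p2) = 1/2 -> 0 = 1/2
p2 && p1 = 0 && 1/2 = 0
p2 || (p2 && p1) = 0 || 0 = 0
p2 -> (p2 || (p2 && p1)) = 0 -> 0 = 1
((p1 || p2) -> (p2 <-> !p2)) && (p2 -> (p2 || (p2 && p1))) = 1/2 && 1 = 1/2
p2 <-> p1 = 0 <-> 1/2 = 1/2
p1 -> (p2 <-> p1) = 1/2 -> 1/2 = 1
!(p1 -> (p2 <-> p1)) = !1 = 0
!p2 = !0 = 1
!!p2 = !1 = 0
!(p1 -> (p2 <-> p1)) || !!p2 = 0 || 0 = 0
(((p1 || p2) -> (p2 <-> !p2)) && (p2 -> (p2 || (p2 && p1)))) || (!(p1 -> (p2 <-> p1)) || !!p2) = 1/2 || 0 = 1/2
No assignment yields a value below 1/2, so this is the minimum.

1/2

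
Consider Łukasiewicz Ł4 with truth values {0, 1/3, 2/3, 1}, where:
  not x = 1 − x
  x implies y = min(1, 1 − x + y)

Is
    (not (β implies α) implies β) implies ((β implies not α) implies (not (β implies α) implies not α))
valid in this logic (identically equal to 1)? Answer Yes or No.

Yes

α = 0, β = 0 ↦ 1
α = 0, β = 1/3 ↦ 1
α = 0, β = 2/3 ↦ 1
α = 0, β = 1 ↦ 1
α = 1/3, β = 0 ↦ 1
α = 1/3, β = 1/3 ↦ 1
α = 1/3, β = 2/3 ↦ 1
α = 1/3, β = 1 ↦ 1
α = 2/3, β = 0 ↦ 1
α = 2/3, β = 1/3 ↦ 1
α = 2/3, β = 2/3 ↦ 1
α = 2/3, β = 1 ↦ 1
α = 1, β = 0 ↦ 1
α = 1, β = 1/3 ↦ 1
α = 1, β = 2/3 ↦ 1
α = 1, β = 1 ↦ 1
Every assignment gives a value ≥ 1.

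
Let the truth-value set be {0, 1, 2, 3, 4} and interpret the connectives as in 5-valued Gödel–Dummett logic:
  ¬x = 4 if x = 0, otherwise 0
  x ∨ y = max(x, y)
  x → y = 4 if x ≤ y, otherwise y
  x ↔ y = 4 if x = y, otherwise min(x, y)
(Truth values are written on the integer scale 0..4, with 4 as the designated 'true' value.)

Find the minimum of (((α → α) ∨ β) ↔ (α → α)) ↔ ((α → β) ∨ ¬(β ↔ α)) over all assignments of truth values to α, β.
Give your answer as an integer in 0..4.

1

Take α = 2, β = 1:
α → α = 2 → 2 = 4
(α → α) ∨ β = 4 ∨ 1 = 4
α → α = 2 → 2 = 4
((α → α) ∨ β) ↔ (α → α) = 4 ↔ 4 = 4
α → β = 2 → 1 = 1
β ↔ α = 1 ↔ 2 = 1
¬(β ↔ α) = ¬1 = 0
(α → β) ∨ ¬(β ↔ α) = 1 ∨ 0 = 1
(((α → α) ∨ β) ↔ (α → α)) ↔ ((α → β) ∨ ¬(β ↔ α)) = 4 ↔ 1 = 1
No assignment yields a value below 1, so this is the minimum.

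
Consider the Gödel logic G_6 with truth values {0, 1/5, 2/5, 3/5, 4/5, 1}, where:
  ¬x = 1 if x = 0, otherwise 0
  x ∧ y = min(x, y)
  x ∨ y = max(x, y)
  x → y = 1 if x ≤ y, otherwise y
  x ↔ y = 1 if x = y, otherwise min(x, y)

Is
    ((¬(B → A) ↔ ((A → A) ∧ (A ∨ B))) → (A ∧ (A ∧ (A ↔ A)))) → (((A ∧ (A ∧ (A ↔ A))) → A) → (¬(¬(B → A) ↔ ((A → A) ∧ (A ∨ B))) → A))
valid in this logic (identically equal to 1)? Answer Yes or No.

Counterexample: take A = 1/5, B = 0.
B → A = 0 → 1/5 = 1
¬(B → A) = ¬1 = 0
A → A = 1/5 → 1/5 = 1
A ∨ B = 1/5 ∨ 0 = 1/5
(A → A) ∧ (A ∨ B) = 1 ∧ 1/5 = 1/5
¬(B → A) ↔ ((A → A) ∧ (A ∨ B)) = 0 ↔ 1/5 = 0
A ↔ A = 1/5 ↔ 1/5 = 1
A ∧ (A ↔ A) = 1/5 ∧ 1 = 1/5
A ∧ (A ∧ (A ↔ A)) = 1/5 ∧ 1/5 = 1/5
(¬(B → A) ↔ ((A → A) ∧ (A ∨ B))) → (A ∧ (A ∧ (A ↔ A))) = 0 → 1/5 = 1
A ↔ A = 1/5 ↔ 1/5 = 1
A ∧ (A ↔ A) = 1/5 ∧ 1 = 1/5
A ∧ (A ∧ (A ↔ A)) = 1/5 ∧ 1/5 = 1/5
(A ∧ (A ∧ (A ↔ A))) → A = 1/5 → 1/5 = 1
B → A = 0 → 1/5 = 1
¬(B → A) = ¬1 = 0
A → A = 1/5 → 1/5 = 1
A ∨ B = 1/5 ∨ 0 = 1/5
(A → A) ∧ (A ∨ B) = 1 ∧ 1/5 = 1/5
¬(B → A) ↔ ((A → A) ∧ (A ∨ B)) = 0 ↔ 1/5 = 0
¬(¬(B → A) ↔ ((A → A) ∧ (A ∨ B))) = ¬0 = 1
¬(¬(B → A) ↔ ((A → A) ∧ (A ∨ B))) → A = 1 → 1/5 = 1/5
((A ∧ (A ∧ (A ↔ A))) → A) → (¬(¬(B → A) ↔ ((A → A) ∧ (A ∨ B))) → A) = 1 → 1/5 = 1/5
((¬(B → A) ↔ ((A → A) ∧ (A ∨ B))) → (A ∧ (A ∧ (A ↔ A)))) → (((A ∧ (A ∧ (A ↔ A))) → A) → (¬(¬(B → A) ↔ ((A → A) ∧ (A ∨ B))) → A)) = 1 → 1/5 = 1/5
This gives 1/5 ≠ 1.

No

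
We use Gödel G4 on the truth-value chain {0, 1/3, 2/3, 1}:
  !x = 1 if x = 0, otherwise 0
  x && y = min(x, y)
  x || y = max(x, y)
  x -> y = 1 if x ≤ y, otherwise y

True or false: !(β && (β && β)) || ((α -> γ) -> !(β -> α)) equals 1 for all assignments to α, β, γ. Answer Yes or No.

No

Counterexample: take α = 1/3, β = 1/3, γ = 1/3.
β && β = 1/3 && 1/3 = 1/3
β && (β && β) = 1/3 && 1/3 = 1/3
!(β && (β && β)) = !1/3 = 0
α -> γ = 1/3 -> 1/3 = 1
β -> α = 1/3 -> 1/3 = 1
!(β -> α) = !1 = 0
(α -> γ) -> !(β -> α) = 1 -> 0 = 0
!(β && (β && β)) || ((α -> γ) -> !(β -> α)) = 0 || 0 = 0
This gives 0 ≠ 1.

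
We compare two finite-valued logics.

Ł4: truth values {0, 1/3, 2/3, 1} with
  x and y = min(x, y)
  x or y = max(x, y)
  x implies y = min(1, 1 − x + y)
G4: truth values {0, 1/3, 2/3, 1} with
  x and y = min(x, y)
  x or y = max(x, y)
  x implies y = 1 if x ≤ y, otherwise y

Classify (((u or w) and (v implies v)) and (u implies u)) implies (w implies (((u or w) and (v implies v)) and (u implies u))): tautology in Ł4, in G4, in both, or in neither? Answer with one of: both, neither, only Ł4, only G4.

both

In Ł4: every assignment gives 1 — tautology.
In G4: every assignment gives 1 — tautology.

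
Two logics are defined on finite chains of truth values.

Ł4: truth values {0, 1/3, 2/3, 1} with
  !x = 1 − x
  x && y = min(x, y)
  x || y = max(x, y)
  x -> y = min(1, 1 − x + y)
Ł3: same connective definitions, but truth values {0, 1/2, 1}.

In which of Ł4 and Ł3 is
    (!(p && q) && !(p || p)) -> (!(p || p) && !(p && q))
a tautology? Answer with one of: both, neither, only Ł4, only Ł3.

In Ł4: every assignment gives 1 — tautology.
In Ł3: every assignment gives 1 — tautology.

both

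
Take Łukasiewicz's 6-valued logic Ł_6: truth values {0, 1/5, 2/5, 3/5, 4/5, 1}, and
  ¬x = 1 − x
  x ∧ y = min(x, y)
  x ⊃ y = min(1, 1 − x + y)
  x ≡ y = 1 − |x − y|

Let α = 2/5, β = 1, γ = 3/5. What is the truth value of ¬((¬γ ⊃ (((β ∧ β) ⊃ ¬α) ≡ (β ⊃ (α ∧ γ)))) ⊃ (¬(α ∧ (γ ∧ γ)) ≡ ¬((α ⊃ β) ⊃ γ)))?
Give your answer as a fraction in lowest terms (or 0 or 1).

1/5

¬γ = ¬3/5 = 2/5
β ∧ β = 1 ∧ 1 = 1
¬α = ¬2/5 = 3/5
(β ∧ β) ⊃ ¬α = 1 ⊃ 3/5 = 3/5
α ∧ γ = 2/5 ∧ 3/5 = 2/5
β ⊃ (α ∧ γ) = 1 ⊃ 2/5 = 2/5
((β ∧ β) ⊃ ¬α) ≡ (β ⊃ (α ∧ γ)) = 3/5 ≡ 2/5 = 4/5
¬γ ⊃ (((β ∧ β) ⊃ ¬α) ≡ (β ⊃ (α ∧ γ))) = 2/5 ⊃ 4/5 = 1
γ ∧ γ = 3/5 ∧ 3/5 = 3/5
α ∧ (γ ∧ γ) = 2/5 ∧ 3/5 = 2/5
¬(α ∧ (γ ∧ γ)) = ¬2/5 = 3/5
α ⊃ β = 2/5 ⊃ 1 = 1
(α ⊃ β) ⊃ γ = 1 ⊃ 3/5 = 3/5
¬((α ⊃ β) ⊃ γ) = ¬3/5 = 2/5
¬(α ∧ (γ ∧ γ)) ≡ ¬((α ⊃ β) ⊃ γ) = 3/5 ≡ 2/5 = 4/5
(¬γ ⊃ (((β ∧ β) ⊃ ¬α) ≡ (β ⊃ (α ∧ γ)))) ⊃ (¬(α ∧ (γ ∧ γ)) ≡ ¬((α ⊃ β) ⊃ γ)) = 1 ⊃ 4/5 = 4/5
¬((¬γ ⊃ (((β ∧ β) ⊃ ¬α) ≡ (β ⊃ (α ∧ γ)))) ⊃ (¬(α ∧ (γ ∧ γ)) ≡ ¬((α ⊃ β) ⊃ γ))) = ¬4/5 = 1/5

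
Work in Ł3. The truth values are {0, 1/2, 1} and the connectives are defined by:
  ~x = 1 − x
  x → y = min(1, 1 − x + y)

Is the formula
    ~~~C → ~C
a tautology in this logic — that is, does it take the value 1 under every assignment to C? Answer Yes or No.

C = 0 ↦ 1
C = 1/2 ↦ 1
C = 1 ↦ 1
Every assignment gives a value ≥ 1.

Yes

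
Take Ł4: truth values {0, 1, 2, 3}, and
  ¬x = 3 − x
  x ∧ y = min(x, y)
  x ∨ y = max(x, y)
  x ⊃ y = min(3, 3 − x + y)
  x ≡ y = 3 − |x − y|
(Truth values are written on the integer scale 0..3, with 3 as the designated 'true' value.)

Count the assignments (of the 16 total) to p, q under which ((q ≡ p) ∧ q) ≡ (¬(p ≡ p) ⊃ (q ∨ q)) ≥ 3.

1

p = 0, q = 0 ↦ 0  <
p = 0, q = 1 ↦ 1  <
p = 0, q = 2 ↦ 1  <
p = 0, q = 3 ↦ 0  <
p = 1, q = 0 ↦ 0  <
p = 1, q = 1 ↦ 1  <
p = 1, q = 2 ↦ 2  <
p = 1, q = 3 ↦ 1  <
p = 2, q = 0 ↦ 0  <
p = 2, q = 1 ↦ 1  <
p = 2, q = 2 ↦ 2  <
p = 2, q = 3 ↦ 2  <
p = 3, q = 0 ↦ 0  <
p = 3, q = 1 ↦ 1  <
p = 3, q = 2 ↦ 2  <
p = 3, q = 3 ↦ 3  ≥
So 1 of the 16 assignments meets the threshold.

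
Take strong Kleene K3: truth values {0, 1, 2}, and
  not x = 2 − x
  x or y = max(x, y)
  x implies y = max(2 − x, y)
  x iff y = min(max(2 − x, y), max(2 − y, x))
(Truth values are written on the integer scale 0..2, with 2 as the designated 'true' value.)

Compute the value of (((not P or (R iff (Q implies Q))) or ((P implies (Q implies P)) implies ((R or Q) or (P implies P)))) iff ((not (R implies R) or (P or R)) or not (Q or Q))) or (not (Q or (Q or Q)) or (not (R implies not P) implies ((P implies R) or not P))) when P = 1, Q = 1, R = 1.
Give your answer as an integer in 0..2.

1

not P = not 1 = 1
Q implies Q = 1 implies 1 = 1
R iff (Q implies Q) = 1 iff 1 = 1
not P or (R iff (Q implies Q)) = 1 or 1 = 1
Q implies P = 1 implies 1 = 1
P implies (Q implies P) = 1 implies 1 = 1
R or Q = 1 or 1 = 1
P implies P = 1 implies 1 = 1
(R or Q) or (P implies P) = 1 or 1 = 1
(P implies (Q implies P)) implies ((R or Q) or (P implies P)) = 1 implies 1 = 1
(not P or (R iff (Q implies Q))) or ((P implies (Q implies P)) implies ((R or Q) or (P implies P))) = 1 or 1 = 1
R implies R = 1 implies 1 = 1
not (R implies R) = not 1 = 1
P or R = 1 or 1 = 1
not (R implies R) or (P or R) = 1 or 1 = 1
Q or Q = 1 or 1 = 1
not (Q or Q) = not 1 = 1
(not (R implies R) or (P or R)) or not (Q or Q) = 1 or 1 = 1
((not P or (R iff (Q implies Q))) or ((P implies (Q implies P)) implies ((R or Q) or (P implies P)))) iff ((not (R implies R) or (P or R)) or not (Q or Q)) = 1 iff 1 = 1
Q or Q = 1 or 1 = 1
Q or (Q or Q) = 1 or 1 = 1
not (Q or (Q or Q)) = not 1 = 1
not P = not 1 = 1
R implies not P = 1 implies 1 = 1
not (R implies not P) = not 1 = 1
P implies R = 1 implies 1 = 1
not P = not 1 = 1
(P implies R) or not P = 1 or 1 = 1
not (R implies not P) implies ((P implies R) or not P) = 1 implies 1 = 1
not (Q or (Q or Q)) or (not (R implies not P) implies ((P implies R) or not P)) = 1 or 1 = 1
(((not P or (R iff (Q implies Q))) or ((P implies (Q implies P)) implies ((R or Q) or (P implies P)))) iff ((not (R implies R) or (P or R)) or not (Q or Q))) or (not (Q or (Q or Q)) or (not (R implies not P) implies ((P implies R) or not P))) = 1 or 1 = 1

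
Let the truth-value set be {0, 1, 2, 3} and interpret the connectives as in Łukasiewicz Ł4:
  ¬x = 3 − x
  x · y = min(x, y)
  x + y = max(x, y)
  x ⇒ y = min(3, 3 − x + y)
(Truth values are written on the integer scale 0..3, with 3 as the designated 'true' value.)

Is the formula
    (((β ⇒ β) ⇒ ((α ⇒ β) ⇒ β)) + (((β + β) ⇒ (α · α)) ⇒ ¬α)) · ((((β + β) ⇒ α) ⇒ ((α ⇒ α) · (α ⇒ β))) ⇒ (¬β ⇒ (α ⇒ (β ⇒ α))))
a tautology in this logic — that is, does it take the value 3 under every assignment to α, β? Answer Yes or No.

No

Counterexample: take α = 1, β = 0.
β ⇒ β = 0 ⇒ 0 = 3
α ⇒ β = 1 ⇒ 0 = 2
(α ⇒ β) ⇒ β = 2 ⇒ 0 = 1
(β ⇒ β) ⇒ ((α ⇒ β) ⇒ β) = 3 ⇒ 1 = 1
β + β = 0 + 0 = 0
α · α = 1 · 1 = 1
(β + β) ⇒ (α · α) = 0 ⇒ 1 = 3
¬α = ¬1 = 2
((β + β) ⇒ (α · α)) ⇒ ¬α = 3 ⇒ 2 = 2
((β ⇒ β) ⇒ ((α ⇒ β) ⇒ β)) + (((β + β) ⇒ (α · α)) ⇒ ¬α) = 1 + 2 = 2
β + β = 0 + 0 = 0
(β + β) ⇒ α = 0 ⇒ 1 = 3
α ⇒ α = 1 ⇒ 1 = 3
α ⇒ β = 1 ⇒ 0 = 2
(α ⇒ α) · (α ⇒ β) = 3 · 2 = 2
((β + β) ⇒ α) ⇒ ((α ⇒ α) · (α ⇒ β)) = 3 ⇒ 2 = 2
¬β = ¬0 = 3
β ⇒ α = 0 ⇒ 1 = 3
α ⇒ (β ⇒ α) = 1 ⇒ 3 = 3
¬β ⇒ (α ⇒ (β ⇒ α)) = 3 ⇒ 3 = 3
(((β + β) ⇒ α) ⇒ ((α ⇒ α) · (α ⇒ β))) ⇒ (¬β ⇒ (α ⇒ (β ⇒ α))) = 2 ⇒ 3 = 3
(((β ⇒ β) ⇒ ((α ⇒ β) ⇒ β)) + (((β + β) ⇒ (α · α)) ⇒ ¬α)) · ((((β + β) ⇒ α) ⇒ ((α ⇒ α) · (α ⇒ β))) ⇒ (¬β ⇒ (α ⇒ (β ⇒ α)))) = 2 · 3 = 2
This gives 2 ≠ 3.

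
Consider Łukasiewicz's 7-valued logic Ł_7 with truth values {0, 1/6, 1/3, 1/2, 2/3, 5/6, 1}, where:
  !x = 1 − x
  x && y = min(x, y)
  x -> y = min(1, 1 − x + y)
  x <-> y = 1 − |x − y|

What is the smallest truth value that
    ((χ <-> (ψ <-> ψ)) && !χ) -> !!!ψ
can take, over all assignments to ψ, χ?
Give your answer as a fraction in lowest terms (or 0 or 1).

1/2

Take ψ = 1, χ = 1/2:
ψ <-> ψ = 1 <-> 1 = 1
χ <-> (ψ <-> ψ) = 1/2 <-> 1 = 1/2
!χ = !1/2 = 1/2
(χ <-> (ψ <-> ψ)) && !χ = 1/2 && 1/2 = 1/2
!ψ = !1 = 0
!!ψ = !0 = 1
!!!ψ = !1 = 0
((χ <-> (ψ <-> ψ)) && !χ) -> !!!ψ = 1/2 -> 0 = 1/2
No assignment yields a value below 1/2, so this is the minimum.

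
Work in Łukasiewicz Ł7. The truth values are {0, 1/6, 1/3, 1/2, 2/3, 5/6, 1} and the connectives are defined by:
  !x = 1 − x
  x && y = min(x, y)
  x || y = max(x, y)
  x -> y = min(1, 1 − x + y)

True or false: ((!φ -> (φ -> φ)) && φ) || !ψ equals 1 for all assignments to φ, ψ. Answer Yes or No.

No

Counterexample: take φ = 0, ψ = 1/6.
!φ = !0 = 1
φ -> φ = 0 -> 0 = 1
!φ -> (φ -> φ) = 1 -> 1 = 1
(!φ -> (φ -> φ)) && φ = 1 && 0 = 0
!ψ = !1/6 = 5/6
((!φ -> (φ -> φ)) && φ) || !ψ = 0 || 5/6 = 5/6
This gives 5/6 ≠ 1.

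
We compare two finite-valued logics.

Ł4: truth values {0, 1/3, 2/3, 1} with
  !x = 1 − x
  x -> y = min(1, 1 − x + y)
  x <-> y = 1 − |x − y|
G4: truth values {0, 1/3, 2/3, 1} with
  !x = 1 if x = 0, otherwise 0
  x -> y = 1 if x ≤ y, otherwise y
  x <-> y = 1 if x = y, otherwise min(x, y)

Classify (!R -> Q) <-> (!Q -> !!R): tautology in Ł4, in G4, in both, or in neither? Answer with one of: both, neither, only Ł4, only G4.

In Ł4: every assignment gives 1 — tautology.
In G4: at Q = 1/3, R = 0 the value is 1/3 — not a tautology.

only Ł4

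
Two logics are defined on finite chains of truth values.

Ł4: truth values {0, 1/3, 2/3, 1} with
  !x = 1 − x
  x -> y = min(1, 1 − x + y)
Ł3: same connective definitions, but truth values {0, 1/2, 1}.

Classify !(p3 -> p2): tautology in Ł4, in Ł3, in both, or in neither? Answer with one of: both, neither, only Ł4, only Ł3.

In Ł4: at p2 = 0, p3 = 0 the value is 0 — not a tautology.
In Ł3: at p2 = 0, p3 = 0 the value is 0 — not a tautology.

neither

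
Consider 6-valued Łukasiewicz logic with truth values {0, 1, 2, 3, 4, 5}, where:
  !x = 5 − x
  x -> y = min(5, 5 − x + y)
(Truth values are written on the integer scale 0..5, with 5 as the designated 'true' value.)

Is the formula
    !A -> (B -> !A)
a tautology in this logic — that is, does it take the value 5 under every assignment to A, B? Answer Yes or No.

Yes

At A = 4, B = 4, for instance:
!A = !4 = 1
B -> !A = 4 -> 1 = 2
!A -> (B -> !A) = 1 -> 2 = 5
and checking the remaining 35 assignments likewise gives ≥ 5 in every case.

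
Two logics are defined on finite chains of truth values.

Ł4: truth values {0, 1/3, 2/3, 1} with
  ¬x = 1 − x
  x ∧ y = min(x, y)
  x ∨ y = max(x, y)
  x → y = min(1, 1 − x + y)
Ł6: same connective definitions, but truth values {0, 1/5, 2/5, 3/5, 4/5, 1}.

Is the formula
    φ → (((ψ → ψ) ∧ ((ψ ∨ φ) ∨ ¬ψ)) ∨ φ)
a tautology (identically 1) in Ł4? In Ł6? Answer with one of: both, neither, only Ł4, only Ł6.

both

In Ł4: every assignment gives 1 — tautology.
In Ł6: every assignment gives 1 — tautology.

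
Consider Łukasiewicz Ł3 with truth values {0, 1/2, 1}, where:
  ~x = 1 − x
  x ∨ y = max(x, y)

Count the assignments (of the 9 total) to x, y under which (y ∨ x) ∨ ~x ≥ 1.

x = 0, y = 0 ↦ 1  ≥
x = 0, y = 1/2 ↦ 1  ≥
x = 0, y = 1 ↦ 1  ≥
x = 1/2, y = 0 ↦ 1/2  <
x = 1/2, y = 1/2 ↦ 1/2  <
x = 1/2, y = 1 ↦ 1  ≥
x = 1, y = 0 ↦ 1  ≥
x = 1, y = 1/2 ↦ 1  ≥
x = 1, y = 1 ↦ 1  ≥
So 7 of the 9 assignments meet the threshold.

7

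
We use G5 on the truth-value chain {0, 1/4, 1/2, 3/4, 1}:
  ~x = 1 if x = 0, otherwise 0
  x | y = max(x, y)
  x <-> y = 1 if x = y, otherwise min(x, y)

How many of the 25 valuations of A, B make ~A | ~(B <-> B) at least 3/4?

value 1: 5 assignments (counts)
value 0: 20 assignments
So 5 of the 25 assignments meet the threshold.

5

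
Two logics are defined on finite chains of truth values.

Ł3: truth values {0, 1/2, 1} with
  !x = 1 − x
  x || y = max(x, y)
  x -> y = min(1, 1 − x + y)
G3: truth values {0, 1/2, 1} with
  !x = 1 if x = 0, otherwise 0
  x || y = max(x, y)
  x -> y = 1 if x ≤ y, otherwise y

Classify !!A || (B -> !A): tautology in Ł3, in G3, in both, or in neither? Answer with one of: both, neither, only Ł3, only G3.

In Ł3: at A = 1/2, B = 1 the value is 1/2 — not a tautology.
In G3: every assignment gives 1 — tautology.

only G3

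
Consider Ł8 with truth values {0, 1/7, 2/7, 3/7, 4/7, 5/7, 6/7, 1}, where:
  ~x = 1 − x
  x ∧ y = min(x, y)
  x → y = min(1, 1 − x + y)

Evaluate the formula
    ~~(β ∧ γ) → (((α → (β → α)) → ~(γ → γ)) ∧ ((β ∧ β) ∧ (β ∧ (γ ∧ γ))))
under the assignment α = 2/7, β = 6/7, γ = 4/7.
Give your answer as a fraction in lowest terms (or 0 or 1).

3/7

β ∧ γ = 6/7 ∧ 4/7 = 4/7
~(β ∧ γ) = ~4/7 = 3/7
~~(β ∧ γ) = ~3/7 = 4/7
β → α = 6/7 → 2/7 = 3/7
α → (β → α) = 2/7 → 3/7 = 1
γ → γ = 4/7 → 4/7 = 1
~(γ → γ) = ~1 = 0
(α → (β → α)) → ~(γ → γ) = 1 → 0 = 0
β ∧ β = 6/7 ∧ 6/7 = 6/7
γ ∧ γ = 4/7 ∧ 4/7 = 4/7
β ∧ (γ ∧ γ) = 6/7 ∧ 4/7 = 4/7
(β ∧ β) ∧ (β ∧ (γ ∧ γ)) = 6/7 ∧ 4/7 = 4/7
((α → (β → α)) → ~(γ → γ)) ∧ ((β ∧ β) ∧ (β ∧ (γ ∧ γ))) = 0 ∧ 4/7 = 0
~~(β ∧ γ) → (((α → (β → α)) → ~(γ → γ)) ∧ ((β ∧ β) ∧ (β ∧ (γ ∧ γ)))) = 4/7 → 0 = 3/7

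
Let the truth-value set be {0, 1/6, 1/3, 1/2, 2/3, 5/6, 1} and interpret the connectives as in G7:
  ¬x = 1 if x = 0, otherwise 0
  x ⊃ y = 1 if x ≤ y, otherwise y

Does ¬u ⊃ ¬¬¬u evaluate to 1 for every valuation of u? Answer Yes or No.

u = 0 ↦ 1
u = 1/6 ↦ 1
u = 1/3 ↦ 1
u = 1/2 ↦ 1
u = 2/3 ↦ 1
u = 5/6 ↦ 1
u = 1 ↦ 1
Every assignment gives a value ≥ 1.

Yes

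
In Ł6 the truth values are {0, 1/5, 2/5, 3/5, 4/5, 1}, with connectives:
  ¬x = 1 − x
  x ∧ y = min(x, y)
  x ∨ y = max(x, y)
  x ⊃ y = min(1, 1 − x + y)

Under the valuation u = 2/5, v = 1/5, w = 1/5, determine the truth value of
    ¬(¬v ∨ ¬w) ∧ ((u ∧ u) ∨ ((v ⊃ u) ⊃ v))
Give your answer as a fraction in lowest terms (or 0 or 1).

1/5

¬v = ¬1/5 = 4/5
¬w = ¬1/5 = 4/5
¬v ∨ ¬w = 4/5 ∨ 4/5 = 4/5
¬(¬v ∨ ¬w) = ¬4/5 = 1/5
u ∧ u = 2/5 ∧ 2/5 = 2/5
v ⊃ u = 1/5 ⊃ 2/5 = 1
(v ⊃ u) ⊃ v = 1 ⊃ 1/5 = 1/5
(u ∧ u) ∨ ((v ⊃ u) ⊃ v) = 2/5 ∨ 1/5 = 2/5
¬(¬v ∨ ¬w) ∧ ((u ∧ u) ∨ ((v ⊃ u) ⊃ v)) = 1/5 ∧ 2/5 = 1/5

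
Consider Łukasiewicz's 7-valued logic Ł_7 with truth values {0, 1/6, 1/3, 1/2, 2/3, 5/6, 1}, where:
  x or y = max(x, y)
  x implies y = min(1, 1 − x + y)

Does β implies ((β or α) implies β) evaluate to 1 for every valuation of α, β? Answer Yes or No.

Yes

At α = 1/6, β = 1/3, for instance:
β or α = 1/3 or 1/6 = 1/3
(β or α) implies β = 1/3 implies 1/3 = 1
β implies ((β or α) implies β) = 1/3 implies 1 = 1
and checking the remaining 48 assignments likewise gives ≥ 1 in every case.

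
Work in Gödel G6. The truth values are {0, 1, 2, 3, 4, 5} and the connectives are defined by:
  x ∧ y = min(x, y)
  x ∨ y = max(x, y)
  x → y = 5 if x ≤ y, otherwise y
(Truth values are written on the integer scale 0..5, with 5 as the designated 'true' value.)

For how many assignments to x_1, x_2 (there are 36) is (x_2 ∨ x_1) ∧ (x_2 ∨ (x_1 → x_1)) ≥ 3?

value 5: 11 assignments (counts)
value 4: 9 assignments (counts)
value 3: 7 assignments (counts)
value 2: 5 assignments
value 1: 3 assignments
value 0: 1 assignment
So 27 of the 36 assignments meet the threshold.

27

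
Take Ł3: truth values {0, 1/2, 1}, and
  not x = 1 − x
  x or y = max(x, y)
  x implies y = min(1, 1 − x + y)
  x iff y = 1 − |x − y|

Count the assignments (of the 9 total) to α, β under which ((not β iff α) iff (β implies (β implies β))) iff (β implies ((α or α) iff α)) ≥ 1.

α = 0, β = 0 ↦ 0  <
α = 0, β = 1/2 ↦ 1/2  <
α = 0, β = 1 ↦ 1  ≥
α = 1/2, β = 0 ↦ 1/2  <
α = 1/2, β = 1/2 ↦ 1  ≥
α = 1/2, β = 1 ↦ 1/2  <
α = 1, β = 0 ↦ 1  ≥
α = 1, β = 1/2 ↦ 1/2  <
α = 1, β = 1 ↦ 0  <
So 3 of the 9 assignments meet the threshold.

3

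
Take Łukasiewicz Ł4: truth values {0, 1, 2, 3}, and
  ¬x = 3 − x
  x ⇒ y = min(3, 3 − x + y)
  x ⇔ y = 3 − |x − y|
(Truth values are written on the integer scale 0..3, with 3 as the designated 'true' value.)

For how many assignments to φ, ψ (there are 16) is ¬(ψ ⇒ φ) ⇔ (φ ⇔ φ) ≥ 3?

1

φ = 0, ψ = 0 ↦ 0  <
φ = 0, ψ = 1 ↦ 1  <
φ = 0, ψ = 2 ↦ 2  <
φ = 0, ψ = 3 ↦ 3  ≥
φ = 1, ψ = 0 ↦ 0  <
φ = 1, ψ = 1 ↦ 0  <
φ = 1, ψ = 2 ↦ 1  <
φ = 1, ψ = 3 ↦ 2  <
φ = 2, ψ = 0 ↦ 0  <
φ = 2, ψ = 1 ↦ 0  <
φ = 2, ψ = 2 ↦ 0  <
φ = 2, ψ = 3 ↦ 1  <
φ = 3, ψ = 0 ↦ 0  <
φ = 3, ψ = 1 ↦ 0  <
φ = 3, ψ = 2 ↦ 0  <
φ = 3, ψ = 3 ↦ 0  <
So 1 of the 16 assignments meets the threshold.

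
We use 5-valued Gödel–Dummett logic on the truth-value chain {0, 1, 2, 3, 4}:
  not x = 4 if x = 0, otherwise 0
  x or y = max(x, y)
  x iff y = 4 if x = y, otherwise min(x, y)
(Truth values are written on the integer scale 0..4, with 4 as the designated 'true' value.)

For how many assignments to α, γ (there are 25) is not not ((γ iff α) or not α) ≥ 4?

21

value 4: 21 assignments (counts)
value 0: 4 assignments
So 21 of the 25 assignments meet the threshold.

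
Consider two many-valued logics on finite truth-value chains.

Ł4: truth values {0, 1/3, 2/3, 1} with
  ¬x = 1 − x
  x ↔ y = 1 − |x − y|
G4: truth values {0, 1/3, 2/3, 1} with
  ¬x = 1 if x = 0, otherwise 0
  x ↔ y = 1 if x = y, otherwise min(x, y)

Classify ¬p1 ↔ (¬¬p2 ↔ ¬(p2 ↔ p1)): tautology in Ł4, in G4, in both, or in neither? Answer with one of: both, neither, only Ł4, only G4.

In Ł4: at p1 = 2/3, p2 = 1/3 the value is 1/3 — not a tautology.
In G4: every assignment gives 1 — tautology.

only G4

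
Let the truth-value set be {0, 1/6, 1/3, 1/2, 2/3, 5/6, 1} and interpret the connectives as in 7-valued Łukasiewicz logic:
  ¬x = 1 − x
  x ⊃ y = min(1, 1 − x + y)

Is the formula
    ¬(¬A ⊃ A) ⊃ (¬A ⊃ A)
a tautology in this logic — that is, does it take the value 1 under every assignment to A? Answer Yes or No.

No

Counterexample: take A = 0.
¬A = ¬0 = 1
¬A ⊃ A = 1 ⊃ 0 = 0
¬(¬A ⊃ A) = ¬0 = 1
¬A = ¬0 = 1
¬A ⊃ A = 1 ⊃ 0 = 0
¬(¬A ⊃ A) ⊃ (¬A ⊃ A) = 1 ⊃ 0 = 0
This gives 0 ≠ 1.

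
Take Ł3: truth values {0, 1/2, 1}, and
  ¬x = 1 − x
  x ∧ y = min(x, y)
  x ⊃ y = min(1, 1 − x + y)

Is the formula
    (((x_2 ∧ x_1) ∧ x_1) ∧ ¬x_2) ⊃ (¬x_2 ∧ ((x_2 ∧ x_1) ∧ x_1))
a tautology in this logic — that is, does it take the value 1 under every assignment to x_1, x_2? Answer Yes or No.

x_1 = 0, x_2 = 0 ↦ 1
x_1 = 0, x_2 = 1/2 ↦ 1
x_1 = 0, x_2 = 1 ↦ 1
x_1 = 1/2, x_2 = 0 ↦ 1
x_1 = 1/2, x_2 = 1/2 ↦ 1
x_1 = 1/2, x_2 = 1 ↦ 1
x_1 = 1, x_2 = 0 ↦ 1
x_1 = 1, x_2 = 1/2 ↦ 1
x_1 = 1, x_2 = 1 ↦ 1
Every assignment gives a value ≥ 1.

Yes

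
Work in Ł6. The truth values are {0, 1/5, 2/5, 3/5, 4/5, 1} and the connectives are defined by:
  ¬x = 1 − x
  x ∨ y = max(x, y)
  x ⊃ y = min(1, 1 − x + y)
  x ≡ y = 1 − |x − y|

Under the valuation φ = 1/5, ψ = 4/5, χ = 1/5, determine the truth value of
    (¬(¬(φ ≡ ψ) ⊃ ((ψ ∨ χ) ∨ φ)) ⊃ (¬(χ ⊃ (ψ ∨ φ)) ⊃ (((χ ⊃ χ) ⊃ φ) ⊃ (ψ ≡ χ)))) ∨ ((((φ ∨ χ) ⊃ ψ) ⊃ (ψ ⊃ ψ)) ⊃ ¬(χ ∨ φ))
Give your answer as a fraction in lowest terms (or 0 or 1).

1

φ ≡ ψ = 1/5 ≡ 4/5 = 2/5
¬(φ ≡ ψ) = ¬2/5 = 3/5
ψ ∨ χ = 4/5 ∨ 1/5 = 4/5
(ψ ∨ χ) ∨ φ = 4/5 ∨ 1/5 = 4/5
¬(φ ≡ ψ) ⊃ ((ψ ∨ χ) ∨ φ) = 3/5 ⊃ 4/5 = 1
¬(¬(φ ≡ ψ) ⊃ ((ψ ∨ χ) ∨ φ)) = ¬1 = 0
ψ ∨ φ = 4/5 ∨ 1/5 = 4/5
χ ⊃ (ψ ∨ φ) = 1/5 ⊃ 4/5 = 1
¬(χ ⊃ (ψ ∨ φ)) = ¬1 = 0
χ ⊃ χ = 1/5 ⊃ 1/5 = 1
(χ ⊃ χ) ⊃ φ = 1 ⊃ 1/5 = 1/5
ψ ≡ χ = 4/5 ≡ 1/5 = 2/5
((χ ⊃ χ) ⊃ φ) ⊃ (ψ ≡ χ) = 1/5 ⊃ 2/5 = 1
¬(χ ⊃ (ψ ∨ φ)) ⊃ (((χ ⊃ χ) ⊃ φ) ⊃ (ψ ≡ χ)) = 0 ⊃ 1 = 1
¬(¬(φ ≡ ψ) ⊃ ((ψ ∨ χ) ∨ φ)) ⊃ (¬(χ ⊃ (ψ ∨ φ)) ⊃ (((χ ⊃ χ) ⊃ φ) ⊃ (ψ ≡ χ))) = 0 ⊃ 1 = 1
φ ∨ χ = 1/5 ∨ 1/5 = 1/5
(φ ∨ χ) ⊃ ψ = 1/5 ⊃ 4/5 = 1
ψ ⊃ ψ = 4/5 ⊃ 4/5 = 1
((φ ∨ χ) ⊃ ψ) ⊃ (ψ ⊃ ψ) = 1 ⊃ 1 = 1
χ ∨ φ = 1/5 ∨ 1/5 = 1/5
¬(χ ∨ φ) = ¬1/5 = 4/5
(((φ ∨ χ) ⊃ ψ) ⊃ (ψ ⊃ ψ)) ⊃ ¬(χ ∨ φ) = 1 ⊃ 4/5 = 4/5
(¬(¬(φ ≡ ψ) ⊃ ((ψ ∨ χ) ∨ φ)) ⊃ (¬(χ ⊃ (ψ ∨ φ)) ⊃ (((χ ⊃ χ) ⊃ φ) ⊃ (ψ ≡ χ)))) ∨ ((((φ ∨ χ) ⊃ ψ) ⊃ (ψ ⊃ ψ)) ⊃ ¬(χ ∨ φ)) = 1 ∨ 4/5 = 1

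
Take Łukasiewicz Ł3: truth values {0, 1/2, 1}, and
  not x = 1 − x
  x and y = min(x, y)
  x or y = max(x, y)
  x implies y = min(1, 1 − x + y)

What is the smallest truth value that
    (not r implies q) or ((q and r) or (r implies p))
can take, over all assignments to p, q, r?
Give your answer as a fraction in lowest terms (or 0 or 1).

Take p = 0, q = 0, r = 1/2:
not r = not 1/2 = 1/2
not r implies q = 1/2 implies 0 = 1/2
q and r = 0 and 1/2 = 0
r implies p = 1/2 implies 0 = 1/2
(q and r) or (r implies p) = 0 or 1/2 = 1/2
(not r implies q) or ((q and r) or (r implies p)) = 1/2 or 1/2 = 1/2
No assignment yields a value below 1/2, so this is the minimum.

1/2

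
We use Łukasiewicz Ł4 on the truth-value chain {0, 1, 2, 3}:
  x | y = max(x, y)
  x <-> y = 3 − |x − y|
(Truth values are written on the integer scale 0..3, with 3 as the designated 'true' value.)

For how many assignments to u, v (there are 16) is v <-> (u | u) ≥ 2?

10

u = 0, v = 0 ↦ 3  ≥
u = 0, v = 1 ↦ 2  ≥
u = 0, v = 2 ↦ 1  <
u = 0, v = 3 ↦ 0  <
u = 1, v = 0 ↦ 2  ≥
u = 1, v = 1 ↦ 3  ≥
u = 1, v = 2 ↦ 2  ≥
u = 1, v = 3 ↦ 1  <
u = 2, v = 0 ↦ 1  <
u = 2, v = 1 ↦ 2  ≥
u = 2, v = 2 ↦ 3  ≥
u = 2, v = 3 ↦ 2  ≥
u = 3, v = 0 ↦ 0  <
u = 3, v = 1 ↦ 1  <
u = 3, v = 2 ↦ 2  ≥
u = 3, v = 3 ↦ 3  ≥
So 10 of the 16 assignments meet the threshold.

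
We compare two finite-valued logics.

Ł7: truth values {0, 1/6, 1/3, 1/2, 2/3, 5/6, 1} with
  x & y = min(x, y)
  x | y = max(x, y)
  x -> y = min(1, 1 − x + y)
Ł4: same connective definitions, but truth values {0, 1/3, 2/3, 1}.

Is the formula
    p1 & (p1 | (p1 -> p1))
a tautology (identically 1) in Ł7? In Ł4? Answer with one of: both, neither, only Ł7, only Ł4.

neither

In Ł7: at p1 = 0 the value is 0 — not a tautology.
In Ł4: at p1 = 0 the value is 0 — not a tautology.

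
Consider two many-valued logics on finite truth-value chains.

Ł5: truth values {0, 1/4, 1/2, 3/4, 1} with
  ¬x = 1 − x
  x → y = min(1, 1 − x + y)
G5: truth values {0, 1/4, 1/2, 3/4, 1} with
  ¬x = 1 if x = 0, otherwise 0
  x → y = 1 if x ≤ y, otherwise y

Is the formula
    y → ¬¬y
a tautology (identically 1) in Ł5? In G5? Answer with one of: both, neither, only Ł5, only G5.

both

In Ł5: every assignment gives 1 — tautology.
In G5: every assignment gives 1 — tautology.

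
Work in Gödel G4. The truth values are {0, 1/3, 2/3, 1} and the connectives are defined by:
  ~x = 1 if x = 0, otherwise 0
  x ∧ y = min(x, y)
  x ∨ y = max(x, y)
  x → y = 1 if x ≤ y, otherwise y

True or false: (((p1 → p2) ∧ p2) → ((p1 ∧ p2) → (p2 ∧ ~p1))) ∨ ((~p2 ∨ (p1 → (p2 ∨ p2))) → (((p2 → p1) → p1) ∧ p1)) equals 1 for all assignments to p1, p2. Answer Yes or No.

Counterexample: take p1 = 1/3, p2 = 1/3.
p1 → p2 = 1/3 → 1/3 = 1
(p1 → p2) ∧ p2 = 1 ∧ 1/3 = 1/3
p1 ∧ p2 = 1/3 ∧ 1/3 = 1/3
~p1 = ~1/3 = 0
p2 ∧ ~p1 = 1/3 ∧ 0 = 0
(p1 ∧ p2) → (p2 ∧ ~p1) = 1/3 → 0 = 0
((p1 → p2) ∧ p2) → ((p1 ∧ p2) → (p2 ∧ ~p1)) = 1/3 → 0 = 0
~p2 = ~1/3 = 0
p2 ∨ p2 = 1/3 ∨ 1/3 = 1/3
p1 → (p2 ∨ p2) = 1/3 → 1/3 = 1
~p2 ∨ (p1 → (p2 ∨ p2)) = 0 ∨ 1 = 1
p2 → p1 = 1/3 → 1/3 = 1
(p2 → p1) → p1 = 1 → 1/3 = 1/3
((p2 → p1) → p1) ∧ p1 = 1/3 ∧ 1/3 = 1/3
(~p2 ∨ (p1 → (p2 ∨ p2))) → (((p2 → p1) → p1) ∧ p1) = 1 → 1/3 = 1/3
(((p1 → p2) ∧ p2) → ((p1 ∧ p2) → (p2 ∧ ~p1))) ∨ ((~p2 ∨ (p1 → (p2 ∨ p2))) → (((p2 → p1) → p1) ∧ p1)) = 0 ∨ 1/3 = 1/3
This gives 1/3 ≠ 1.

No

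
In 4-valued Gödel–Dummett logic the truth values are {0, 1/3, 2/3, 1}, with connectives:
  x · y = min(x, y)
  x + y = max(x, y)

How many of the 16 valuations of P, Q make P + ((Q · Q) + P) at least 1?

7

P = 0, Q = 0 ↦ 0  <
P = 0, Q = 1/3 ↦ 1/3  <
P = 0, Q = 2/3 ↦ 2/3  <
P = 0, Q = 1 ↦ 1  ≥
P = 1/3, Q = 0 ↦ 1/3  <
P = 1/3, Q = 1/3 ↦ 1/3  <
P = 1/3, Q = 2/3 ↦ 2/3  <
P = 1/3, Q = 1 ↦ 1  ≥
P = 2/3, Q = 0 ↦ 2/3  <
P = 2/3, Q = 1/3 ↦ 2/3  <
P = 2/3, Q = 2/3 ↦ 2/3  <
P = 2/3, Q = 1 ↦ 1  ≥
P = 1, Q = 0 ↦ 1  ≥
P = 1, Q = 1/3 ↦ 1  ≥
P = 1, Q = 2/3 ↦ 1  ≥
P = 1, Q = 1 ↦ 1  ≥
So 7 of the 16 assignments meet the threshold.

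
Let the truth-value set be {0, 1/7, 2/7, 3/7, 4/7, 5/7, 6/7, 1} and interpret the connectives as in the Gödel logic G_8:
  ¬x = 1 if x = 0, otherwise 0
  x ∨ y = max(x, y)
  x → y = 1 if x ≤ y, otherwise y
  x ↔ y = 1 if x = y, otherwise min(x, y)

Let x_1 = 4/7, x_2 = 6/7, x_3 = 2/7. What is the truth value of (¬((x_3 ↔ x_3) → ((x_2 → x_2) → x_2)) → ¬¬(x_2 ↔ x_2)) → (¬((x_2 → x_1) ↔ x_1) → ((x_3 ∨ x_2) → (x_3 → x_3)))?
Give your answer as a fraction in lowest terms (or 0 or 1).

x_3 ↔ x_3 = 2/7 ↔ 2/7 = 1
x_2 → x_2 = 6/7 → 6/7 = 1
(x_2 → x_2) → x_2 = 1 → 6/7 = 6/7
(x_3 ↔ x_3) → ((x_2 → x_2) → x_2) = 1 → 6/7 = 6/7
¬((x_3 ↔ x_3) → ((x_2 → x_2) → x_2)) = ¬6/7 = 0
x_2 ↔ x_2 = 6/7 ↔ 6/7 = 1
¬(x_2 ↔ x_2) = ¬1 = 0
¬¬(x_2 ↔ x_2) = ¬0 = 1
¬((x_3 ↔ x_3) → ((x_2 → x_2) → x_2)) → ¬¬(x_2 ↔ x_2) = 0 → 1 = 1
x_2 → x_1 = 6/7 → 4/7 = 4/7
(x_2 → x_1) ↔ x_1 = 4/7 ↔ 4/7 = 1
¬((x_2 → x_1) ↔ x_1) = ¬1 = 0
x_3 ∨ x_2 = 2/7 ∨ 6/7 = 6/7
x_3 → x_3 = 2/7 → 2/7 = 1
(x_3 ∨ x_2) → (x_3 → x_3) = 6/7 → 1 = 1
¬((x_2 → x_1) ↔ x_1) → ((x_3 ∨ x_2) → (x_3 → x_3)) = 0 → 1 = 1
(¬((x_3 ↔ x_3) → ((x_2 → x_2) → x_2)) → ¬¬(x_2 ↔ x_2)) → (¬((x_2 → x_1) ↔ x_1) → ((x_3 ∨ x_2) → (x_3 → x_3))) = 1 → 1 = 1

1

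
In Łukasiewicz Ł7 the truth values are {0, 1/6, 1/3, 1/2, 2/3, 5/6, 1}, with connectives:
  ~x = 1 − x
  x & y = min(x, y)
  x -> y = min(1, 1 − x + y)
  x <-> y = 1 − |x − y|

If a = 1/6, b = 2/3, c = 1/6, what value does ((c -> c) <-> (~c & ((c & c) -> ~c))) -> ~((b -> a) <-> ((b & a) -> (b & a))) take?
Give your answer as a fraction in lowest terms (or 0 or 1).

c -> c = 1/6 -> 1/6 = 1
~c = ~1/6 = 5/6
c & c = 1/6 & 1/6 = 1/6
~c = ~1/6 = 5/6
(c & c) -> ~c = 1/6 -> 5/6 = 1
~c & ((c & c) -> ~c) = 5/6 & 1 = 5/6
(c -> c) <-> (~c & ((c & c) -> ~c)) = 1 <-> 5/6 = 5/6
b -> a = 2/3 -> 1/6 = 1/2
b & a = 2/3 & 1/6 = 1/6
b & a = 2/3 & 1/6 = 1/6
(b & a) -> (b & a) = 1/6 -> 1/6 = 1
(b -> a) <-> ((b & a) -> (b & a)) = 1/2 <-> 1 = 1/2
~((b -> a) <-> ((b & a) -> (b & a))) = ~1/2 = 1/2
((c -> c) <-> (~c & ((c & c) -> ~c))) -> ~((b -> a) <-> ((b & a) -> (b & a))) = 5/6 -> 1/2 = 2/3

2/3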